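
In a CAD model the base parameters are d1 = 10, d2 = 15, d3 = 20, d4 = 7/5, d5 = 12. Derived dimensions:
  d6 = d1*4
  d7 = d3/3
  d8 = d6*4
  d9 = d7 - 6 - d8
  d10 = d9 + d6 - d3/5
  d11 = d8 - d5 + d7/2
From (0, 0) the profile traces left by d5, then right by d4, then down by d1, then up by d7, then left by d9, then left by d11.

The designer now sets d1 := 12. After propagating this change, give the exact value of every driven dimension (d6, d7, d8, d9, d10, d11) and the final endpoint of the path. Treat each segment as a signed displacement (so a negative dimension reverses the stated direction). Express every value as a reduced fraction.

Apply edit: d1 := 12
  d6 = d1*4 = 48
  d7 = d3/3 = 20/3
  d8 = d6*4 = 192
  d9 = d7 - 6 - d8 = -574/3
  d10 = d9 + d6 - d3/5 = -442/3
  d11 = d8 - d5 + d7/2 = 550/3
Walk from origin (0, 0):
  seg 1: left by d5 = 12 → (-12, 0)
  seg 2: right by d4 = 7/5 → (-53/5, 0)
  seg 3: down by d1 = 12 → (-53/5, -12)
  seg 4: up by d7 = 20/3 → (-53/5, -16/3)
  seg 5: left by d9 = -574/3 → (2711/15, -16/3)
  seg 6: left by d11 = 550/3 → (-13/5, -16/3)

d6 = 48
d7 = 20/3
d8 = 192
d9 = -574/3
d10 = -442/3
d11 = 550/3
endpoint = (-13/5, -16/3)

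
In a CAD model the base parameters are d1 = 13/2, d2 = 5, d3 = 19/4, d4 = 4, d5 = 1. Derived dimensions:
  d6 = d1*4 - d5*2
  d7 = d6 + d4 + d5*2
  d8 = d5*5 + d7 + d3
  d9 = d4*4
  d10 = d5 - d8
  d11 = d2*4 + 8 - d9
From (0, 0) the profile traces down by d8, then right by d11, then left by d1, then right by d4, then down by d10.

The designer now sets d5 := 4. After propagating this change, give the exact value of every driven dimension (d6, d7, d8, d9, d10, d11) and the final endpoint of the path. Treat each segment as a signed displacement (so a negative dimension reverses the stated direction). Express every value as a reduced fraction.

Apply edit: d5 := 4
  d6 = d1*4 - d5*2 = 18
  d7 = d6 + d4 + d5*2 = 30
  d8 = d5*5 + d7 + d3 = 219/4
  d9 = d4*4 = 16
  d10 = d5 - d8 = -203/4
  d11 = d2*4 + 8 - d9 = 12
Walk from origin (0, 0):
  seg 1: down by d8 = 219/4 → (0, -219/4)
  seg 2: right by d11 = 12 → (12, -219/4)
  seg 3: left by d1 = 13/2 → (11/2, -219/4)
  seg 4: right by d4 = 4 → (19/2, -219/4)
  seg 5: down by d10 = -203/4 → (19/2, -4)

d6 = 18
d7 = 30
d8 = 219/4
d9 = 16
d10 = -203/4
d11 = 12
endpoint = (19/2, -4)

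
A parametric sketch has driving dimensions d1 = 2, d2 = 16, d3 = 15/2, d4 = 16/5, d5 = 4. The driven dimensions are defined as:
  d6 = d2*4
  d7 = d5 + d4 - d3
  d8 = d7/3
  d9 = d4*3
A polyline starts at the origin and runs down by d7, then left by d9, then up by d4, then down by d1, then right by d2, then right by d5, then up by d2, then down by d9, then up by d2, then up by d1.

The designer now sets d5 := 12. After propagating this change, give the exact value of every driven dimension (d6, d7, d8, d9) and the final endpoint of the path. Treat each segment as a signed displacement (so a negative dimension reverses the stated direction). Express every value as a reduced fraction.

Apply edit: d5 := 12
  d6 = d2*4 = 64
  d7 = d5 + d4 - d3 = 77/10
  d8 = d7/3 = 77/30
  d9 = d4*3 = 48/5
Walk from origin (0, 0):
  seg 1: down by d7 = 77/10 → (0, -77/10)
  seg 2: left by d9 = 48/5 → (-48/5, -77/10)
  seg 3: up by d4 = 16/5 → (-48/5, -9/2)
  seg 4: down by d1 = 2 → (-48/5, -13/2)
  seg 5: right by d2 = 16 → (32/5, -13/2)
  seg 6: right by d5 = 12 → (92/5, -13/2)
  seg 7: up by d2 = 16 → (92/5, 19/2)
  seg 8: down by d9 = 48/5 → (92/5, -1/10)
  seg 9: up by d2 = 16 → (92/5, 159/10)
  seg 10: up by d1 = 2 → (92/5, 179/10)

d6 = 64
d7 = 77/10
d8 = 77/30
d9 = 48/5
endpoint = (92/5, 179/10)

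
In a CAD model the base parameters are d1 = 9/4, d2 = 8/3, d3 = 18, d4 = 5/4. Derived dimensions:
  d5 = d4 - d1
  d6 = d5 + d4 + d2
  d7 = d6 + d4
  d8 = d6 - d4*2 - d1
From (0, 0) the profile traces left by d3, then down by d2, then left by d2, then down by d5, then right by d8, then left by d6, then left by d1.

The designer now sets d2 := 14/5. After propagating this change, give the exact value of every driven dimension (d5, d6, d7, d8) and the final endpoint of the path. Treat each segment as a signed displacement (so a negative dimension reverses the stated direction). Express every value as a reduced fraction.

d5 = -1
d6 = 61/20
d7 = 43/10
d8 = -17/10
endpoint = (-139/5, -9/5)

Apply edit: d2 := 14/5
  d5 = d4 - d1 = -1
  d6 = d5 + d4 + d2 = 61/20
  d7 = d6 + d4 = 43/10
  d8 = d6 - d4*2 - d1 = -17/10
Walk from origin (0, 0):
  seg 1: left by d3 = 18 → (-18, 0)
  seg 2: down by d2 = 14/5 → (-18, -14/5)
  seg 3: left by d2 = 14/5 → (-104/5, -14/5)
  seg 4: down by d5 = -1 → (-104/5, -9/5)
  seg 5: right by d8 = -17/10 → (-45/2, -9/5)
  seg 6: left by d6 = 61/20 → (-511/20, -9/5)
  seg 7: left by d1 = 9/4 → (-139/5, -9/5)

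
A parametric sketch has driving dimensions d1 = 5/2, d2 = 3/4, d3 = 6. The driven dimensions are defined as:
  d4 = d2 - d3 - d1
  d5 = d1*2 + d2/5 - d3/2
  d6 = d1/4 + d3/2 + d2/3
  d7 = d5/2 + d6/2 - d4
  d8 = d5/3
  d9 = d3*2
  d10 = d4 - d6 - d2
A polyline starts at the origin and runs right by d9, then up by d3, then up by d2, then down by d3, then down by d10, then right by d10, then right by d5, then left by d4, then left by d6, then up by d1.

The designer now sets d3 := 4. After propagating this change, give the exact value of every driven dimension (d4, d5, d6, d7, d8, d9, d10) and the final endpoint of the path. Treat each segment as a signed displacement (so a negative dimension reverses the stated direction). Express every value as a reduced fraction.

Apply edit: d3 := 4
  d4 = d2 - d3 - d1 = -23/4
  d5 = d1*2 + d2/5 - d3/2 = 63/20
  d6 = d1/4 + d3/2 + d2/3 = 23/8
  d7 = d5/2 + d6/2 - d4 = 701/80
  d8 = d5/3 = 21/20
  d9 = d3*2 = 8
  d10 = d4 - d6 - d2 = -75/8
Walk from origin (0, 0):
  seg 1: right by d9 = 8 → (8, 0)
  seg 2: up by d3 = 4 → (8, 4)
  seg 3: up by d2 = 3/4 → (8, 19/4)
  seg 4: down by d3 = 4 → (8, 3/4)
  seg 5: down by d10 = -75/8 → (8, 81/8)
  seg 6: right by d10 = -75/8 → (-11/8, 81/8)
  seg 7: right by d5 = 63/20 → (71/40, 81/8)
  seg 8: left by d4 = -23/4 → (301/40, 81/8)
  seg 9: left by d6 = 23/8 → (93/20, 81/8)
  seg 10: up by d1 = 5/2 → (93/20, 101/8)

d4 = -23/4
d5 = 63/20
d6 = 23/8
d7 = 701/80
d8 = 21/20
d9 = 8
d10 = -75/8
endpoint = (93/20, 101/8)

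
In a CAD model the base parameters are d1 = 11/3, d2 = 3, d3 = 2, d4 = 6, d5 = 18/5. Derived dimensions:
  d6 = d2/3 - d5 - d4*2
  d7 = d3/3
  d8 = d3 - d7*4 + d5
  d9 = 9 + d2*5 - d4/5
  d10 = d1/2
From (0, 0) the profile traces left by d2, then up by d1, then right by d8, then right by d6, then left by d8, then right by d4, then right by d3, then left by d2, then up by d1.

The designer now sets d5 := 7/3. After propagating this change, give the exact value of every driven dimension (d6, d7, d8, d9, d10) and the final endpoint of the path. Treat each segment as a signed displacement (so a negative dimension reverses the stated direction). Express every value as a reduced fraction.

Apply edit: d5 := 7/3
  d6 = d2/3 - d5 - d4*2 = -40/3
  d7 = d3/3 = 2/3
  d8 = d3 - d7*4 + d5 = 5/3
  d9 = 9 + d2*5 - d4/5 = 114/5
  d10 = d1/2 = 11/6
Walk from origin (0, 0):
  seg 1: left by d2 = 3 → (-3, 0)
  seg 2: up by d1 = 11/3 → (-3, 11/3)
  seg 3: right by d8 = 5/3 → (-4/3, 11/3)
  seg 4: right by d6 = -40/3 → (-44/3, 11/3)
  seg 5: left by d8 = 5/3 → (-49/3, 11/3)
  seg 6: right by d4 = 6 → (-31/3, 11/3)
  seg 7: right by d3 = 2 → (-25/3, 11/3)
  seg 8: left by d2 = 3 → (-34/3, 11/3)
  seg 9: up by d1 = 11/3 → (-34/3, 22/3)

d6 = -40/3
d7 = 2/3
d8 = 5/3
d9 = 114/5
d10 = 11/6
endpoint = (-34/3, 22/3)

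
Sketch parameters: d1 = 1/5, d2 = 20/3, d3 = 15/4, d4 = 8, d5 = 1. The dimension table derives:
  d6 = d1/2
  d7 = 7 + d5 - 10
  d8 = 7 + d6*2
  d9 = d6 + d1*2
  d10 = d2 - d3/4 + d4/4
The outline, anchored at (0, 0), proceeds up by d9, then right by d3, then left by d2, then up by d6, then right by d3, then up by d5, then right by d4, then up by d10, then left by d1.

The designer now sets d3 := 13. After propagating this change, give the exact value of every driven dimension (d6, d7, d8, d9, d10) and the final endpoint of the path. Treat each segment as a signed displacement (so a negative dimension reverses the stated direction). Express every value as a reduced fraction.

Apply edit: d3 := 13
  d6 = d1/2 = 1/10
  d7 = 7 + d5 - 10 = -2
  d8 = 7 + d6*2 = 36/5
  d9 = d6 + d1*2 = 1/2
  d10 = d2 - d3/4 + d4/4 = 65/12
Walk from origin (0, 0):
  seg 1: up by d9 = 1/2 → (0, 1/2)
  seg 2: right by d3 = 13 → (13, 1/2)
  seg 3: left by d2 = 20/3 → (19/3, 1/2)
  seg 4: up by d6 = 1/10 → (19/3, 3/5)
  seg 5: right by d3 = 13 → (58/3, 3/5)
  seg 6: up by d5 = 1 → (58/3, 8/5)
  seg 7: right by d4 = 8 → (82/3, 8/5)
  seg 8: up by d10 = 65/12 → (82/3, 421/60)
  seg 9: left by d1 = 1/5 → (407/15, 421/60)

d6 = 1/10
d7 = -2
d8 = 36/5
d9 = 1/2
d10 = 65/12
endpoint = (407/15, 421/60)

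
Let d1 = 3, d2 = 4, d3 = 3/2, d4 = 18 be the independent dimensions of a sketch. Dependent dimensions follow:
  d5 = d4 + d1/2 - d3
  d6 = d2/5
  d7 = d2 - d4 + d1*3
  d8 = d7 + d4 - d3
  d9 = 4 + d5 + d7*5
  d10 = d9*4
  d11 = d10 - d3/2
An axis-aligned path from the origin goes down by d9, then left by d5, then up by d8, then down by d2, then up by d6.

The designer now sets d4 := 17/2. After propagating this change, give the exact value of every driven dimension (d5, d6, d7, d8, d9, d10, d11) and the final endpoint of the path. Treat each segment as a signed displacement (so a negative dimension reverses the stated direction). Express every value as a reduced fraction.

d5 = 17/2
d6 = 4/5
d7 = 9/2
d8 = 23/2
d9 = 35
d10 = 140
d11 = 557/4
endpoint = (-17/2, -267/10)

Apply edit: d4 := 17/2
  d5 = d4 + d1/2 - d3 = 17/2
  d6 = d2/5 = 4/5
  d7 = d2 - d4 + d1*3 = 9/2
  d8 = d7 + d4 - d3 = 23/2
  d9 = 4 + d5 + d7*5 = 35
  d10 = d9*4 = 140
  d11 = d10 - d3/2 = 557/4
Walk from origin (0, 0):
  seg 1: down by d9 = 35 → (0, -35)
  seg 2: left by d5 = 17/2 → (-17/2, -35)
  seg 3: up by d8 = 23/2 → (-17/2, -47/2)
  seg 4: down by d2 = 4 → (-17/2, -55/2)
  seg 5: up by d6 = 4/5 → (-17/2, -267/10)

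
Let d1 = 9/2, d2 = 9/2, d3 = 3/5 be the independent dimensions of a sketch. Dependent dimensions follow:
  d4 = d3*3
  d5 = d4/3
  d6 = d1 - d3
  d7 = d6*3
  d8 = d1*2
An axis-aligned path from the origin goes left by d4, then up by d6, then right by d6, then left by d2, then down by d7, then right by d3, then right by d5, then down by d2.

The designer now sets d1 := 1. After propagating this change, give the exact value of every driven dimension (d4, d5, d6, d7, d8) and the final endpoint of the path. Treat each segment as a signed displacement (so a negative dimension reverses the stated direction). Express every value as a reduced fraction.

d4 = 9/5
d5 = 3/5
d6 = 2/5
d7 = 6/5
d8 = 2
endpoint = (-47/10, -53/10)

Apply edit: d1 := 1
  d4 = d3*3 = 9/5
  d5 = d4/3 = 3/5
  d6 = d1 - d3 = 2/5
  d7 = d6*3 = 6/5
  d8 = d1*2 = 2
Walk from origin (0, 0):
  seg 1: left by d4 = 9/5 → (-9/5, 0)
  seg 2: up by d6 = 2/5 → (-9/5, 2/5)
  seg 3: right by d6 = 2/5 → (-7/5, 2/5)
  seg 4: left by d2 = 9/2 → (-59/10, 2/5)
  seg 5: down by d7 = 6/5 → (-59/10, -4/5)
  seg 6: right by d3 = 3/5 → (-53/10, -4/5)
  seg 7: right by d5 = 3/5 → (-47/10, -4/5)
  seg 8: down by d2 = 9/2 → (-47/10, -53/10)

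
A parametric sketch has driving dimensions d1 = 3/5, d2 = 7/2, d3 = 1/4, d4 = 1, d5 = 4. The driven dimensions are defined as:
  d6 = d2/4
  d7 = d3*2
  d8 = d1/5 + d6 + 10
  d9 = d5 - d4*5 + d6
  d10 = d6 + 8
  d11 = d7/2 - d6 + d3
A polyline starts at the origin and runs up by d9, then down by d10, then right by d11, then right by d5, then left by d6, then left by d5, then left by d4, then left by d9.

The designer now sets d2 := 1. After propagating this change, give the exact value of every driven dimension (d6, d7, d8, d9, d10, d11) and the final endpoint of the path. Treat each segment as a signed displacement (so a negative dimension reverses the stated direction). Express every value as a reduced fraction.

d6 = 1/4
d7 = 1/2
d8 = 1037/100
d9 = -3/4
d10 = 33/4
d11 = 1/4
endpoint = (-1/4, -9)

Apply edit: d2 := 1
  d6 = d2/4 = 1/4
  d7 = d3*2 = 1/2
  d8 = d1/5 + d6 + 10 = 1037/100
  d9 = d5 - d4*5 + d6 = -3/4
  d10 = d6 + 8 = 33/4
  d11 = d7/2 - d6 + d3 = 1/4
Walk from origin (0, 0):
  seg 1: up by d9 = -3/4 → (0, -3/4)
  seg 2: down by d10 = 33/4 → (0, -9)
  seg 3: right by d11 = 1/4 → (1/4, -9)
  seg 4: right by d5 = 4 → (17/4, -9)
  seg 5: left by d6 = 1/4 → (4, -9)
  seg 6: left by d5 = 4 → (0, -9)
  seg 7: left by d4 = 1 → (-1, -9)
  seg 8: left by d9 = -3/4 → (-1/4, -9)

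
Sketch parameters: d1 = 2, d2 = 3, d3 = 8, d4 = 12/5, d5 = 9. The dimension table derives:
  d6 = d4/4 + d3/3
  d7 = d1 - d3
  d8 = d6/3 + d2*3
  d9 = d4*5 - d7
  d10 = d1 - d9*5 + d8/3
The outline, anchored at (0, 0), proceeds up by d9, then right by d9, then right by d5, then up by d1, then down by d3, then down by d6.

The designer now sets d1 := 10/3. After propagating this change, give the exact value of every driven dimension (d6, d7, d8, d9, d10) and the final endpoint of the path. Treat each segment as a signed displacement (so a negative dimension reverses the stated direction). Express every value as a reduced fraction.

d6 = 49/15
d7 = -14/3
d8 = 454/45
d9 = 50/3
d10 = -10346/135
endpoint = (77/3, 131/15)

Apply edit: d1 := 10/3
  d6 = d4/4 + d3/3 = 49/15
  d7 = d1 - d3 = -14/3
  d8 = d6/3 + d2*3 = 454/45
  d9 = d4*5 - d7 = 50/3
  d10 = d1 - d9*5 + d8/3 = -10346/135
Walk from origin (0, 0):
  seg 1: up by d9 = 50/3 → (0, 50/3)
  seg 2: right by d9 = 50/3 → (50/3, 50/3)
  seg 3: right by d5 = 9 → (77/3, 50/3)
  seg 4: up by d1 = 10/3 → (77/3, 20)
  seg 5: down by d3 = 8 → (77/3, 12)
  seg 6: down by d6 = 49/15 → (77/3, 131/15)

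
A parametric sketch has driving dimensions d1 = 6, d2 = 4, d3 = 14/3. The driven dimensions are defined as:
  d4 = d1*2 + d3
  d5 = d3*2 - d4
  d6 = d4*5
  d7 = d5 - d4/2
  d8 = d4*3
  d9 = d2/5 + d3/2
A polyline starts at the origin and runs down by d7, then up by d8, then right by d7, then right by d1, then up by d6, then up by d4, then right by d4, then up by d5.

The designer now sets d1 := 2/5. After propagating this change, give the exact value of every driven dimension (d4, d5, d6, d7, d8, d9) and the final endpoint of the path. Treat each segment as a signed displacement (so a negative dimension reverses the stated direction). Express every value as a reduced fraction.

Apply edit: d1 := 2/5
  d4 = d1*2 + d3 = 82/15
  d5 = d3*2 - d4 = 58/15
  d6 = d4*5 = 82/3
  d7 = d5 - d4/2 = 17/15
  d8 = d4*3 = 82/5
  d9 = d2/5 + d3/2 = 47/15
Walk from origin (0, 0):
  seg 1: down by d7 = 17/15 → (0, -17/15)
  seg 2: up by d8 = 82/5 → (0, 229/15)
  seg 3: right by d7 = 17/15 → (17/15, 229/15)
  seg 4: right by d1 = 2/5 → (23/15, 229/15)
  seg 5: up by d6 = 82/3 → (23/15, 213/5)
  seg 6: up by d4 = 82/15 → (23/15, 721/15)
  seg 7: right by d4 = 82/15 → (7, 721/15)
  seg 8: up by d5 = 58/15 → (7, 779/15)

d4 = 82/15
d5 = 58/15
d6 = 82/3
d7 = 17/15
d8 = 82/5
d9 = 47/15
endpoint = (7, 779/15)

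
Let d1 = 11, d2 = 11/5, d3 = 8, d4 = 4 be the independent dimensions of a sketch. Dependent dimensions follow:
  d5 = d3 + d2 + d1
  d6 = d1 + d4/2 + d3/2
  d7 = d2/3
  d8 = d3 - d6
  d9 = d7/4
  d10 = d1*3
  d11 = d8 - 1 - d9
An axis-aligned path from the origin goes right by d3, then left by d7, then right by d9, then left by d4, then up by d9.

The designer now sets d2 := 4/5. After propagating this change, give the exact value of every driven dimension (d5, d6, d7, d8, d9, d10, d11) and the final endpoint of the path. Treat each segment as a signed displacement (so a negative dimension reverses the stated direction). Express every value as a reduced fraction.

Apply edit: d2 := 4/5
  d5 = d3 + d2 + d1 = 99/5
  d6 = d1 + d4/2 + d3/2 = 17
  d7 = d2/3 = 4/15
  d8 = d3 - d6 = -9
  d9 = d7/4 = 1/15
  d10 = d1*3 = 33
  d11 = d8 - 1 - d9 = -151/15
Walk from origin (0, 0):
  seg 1: right by d3 = 8 → (8, 0)
  seg 2: left by d7 = 4/15 → (116/15, 0)
  seg 3: right by d9 = 1/15 → (39/5, 0)
  seg 4: left by d4 = 4 → (19/5, 0)
  seg 5: up by d9 = 1/15 → (19/5, 1/15)

d5 = 99/5
d6 = 17
d7 = 4/15
d8 = -9
d9 = 1/15
d10 = 33
d11 = -151/15
endpoint = (19/5, 1/15)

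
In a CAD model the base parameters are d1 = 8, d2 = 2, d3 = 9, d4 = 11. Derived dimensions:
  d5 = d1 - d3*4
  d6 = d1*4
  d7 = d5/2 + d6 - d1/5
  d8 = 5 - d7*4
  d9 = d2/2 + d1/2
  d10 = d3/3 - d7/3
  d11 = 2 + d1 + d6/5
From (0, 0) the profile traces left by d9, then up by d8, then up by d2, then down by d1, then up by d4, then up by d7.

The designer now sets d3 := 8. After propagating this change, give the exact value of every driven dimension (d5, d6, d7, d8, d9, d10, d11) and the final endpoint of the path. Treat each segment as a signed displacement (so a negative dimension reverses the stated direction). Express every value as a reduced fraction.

d5 = -24
d6 = 32
d7 = 92/5
d8 = -343/5
d9 = 5
d10 = -52/15
d11 = 82/5
endpoint = (-5, -226/5)

Apply edit: d3 := 8
  d5 = d1 - d3*4 = -24
  d6 = d1*4 = 32
  d7 = d5/2 + d6 - d1/5 = 92/5
  d8 = 5 - d7*4 = -343/5
  d9 = d2/2 + d1/2 = 5
  d10 = d3/3 - d7/3 = -52/15
  d11 = 2 + d1 + d6/5 = 82/5
Walk from origin (0, 0):
  seg 1: left by d9 = 5 → (-5, 0)
  seg 2: up by d8 = -343/5 → (-5, -343/5)
  seg 3: up by d2 = 2 → (-5, -333/5)
  seg 4: down by d1 = 8 → (-5, -373/5)
  seg 5: up by d4 = 11 → (-5, -318/5)
  seg 6: up by d7 = 92/5 → (-5, -226/5)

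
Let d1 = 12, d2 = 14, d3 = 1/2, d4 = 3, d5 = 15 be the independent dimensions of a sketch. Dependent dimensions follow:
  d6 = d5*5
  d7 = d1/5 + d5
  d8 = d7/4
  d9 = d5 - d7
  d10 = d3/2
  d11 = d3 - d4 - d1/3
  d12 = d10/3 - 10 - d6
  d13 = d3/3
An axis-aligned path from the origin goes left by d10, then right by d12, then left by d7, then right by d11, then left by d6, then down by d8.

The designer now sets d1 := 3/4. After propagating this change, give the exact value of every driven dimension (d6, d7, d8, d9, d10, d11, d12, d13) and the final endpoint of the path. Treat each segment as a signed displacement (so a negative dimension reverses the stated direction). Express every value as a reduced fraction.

d6 = 75
d7 = 303/20
d8 = 303/80
d9 = -3/20
d10 = 1/4
d11 = -11/4
d12 = -1019/12
d13 = 1/6
endpoint = (-2671/15, -303/80)

Apply edit: d1 := 3/4
  d6 = d5*5 = 75
  d7 = d1/5 + d5 = 303/20
  d8 = d7/4 = 303/80
  d9 = d5 - d7 = -3/20
  d10 = d3/2 = 1/4
  d11 = d3 - d4 - d1/3 = -11/4
  d12 = d10/3 - 10 - d6 = -1019/12
  d13 = d3/3 = 1/6
Walk from origin (0, 0):
  seg 1: left by d10 = 1/4 → (-1/4, 0)
  seg 2: right by d12 = -1019/12 → (-511/6, 0)
  seg 3: left by d7 = 303/20 → (-6019/60, 0)
  seg 4: right by d11 = -11/4 → (-1546/15, 0)
  seg 5: left by d6 = 75 → (-2671/15, 0)
  seg 6: down by d8 = 303/80 → (-2671/15, -303/80)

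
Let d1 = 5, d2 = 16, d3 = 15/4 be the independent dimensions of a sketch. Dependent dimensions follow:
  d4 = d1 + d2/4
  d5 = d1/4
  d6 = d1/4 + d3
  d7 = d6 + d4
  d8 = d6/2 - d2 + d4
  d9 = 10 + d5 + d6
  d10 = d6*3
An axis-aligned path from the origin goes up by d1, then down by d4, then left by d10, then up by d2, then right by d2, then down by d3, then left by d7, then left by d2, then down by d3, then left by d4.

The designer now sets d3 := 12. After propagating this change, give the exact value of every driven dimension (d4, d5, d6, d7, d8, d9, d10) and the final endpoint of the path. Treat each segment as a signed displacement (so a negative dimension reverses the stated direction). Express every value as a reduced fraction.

d4 = 9
d5 = 5/4
d6 = 53/4
d7 = 89/4
d8 = -3/8
d9 = 49/2
d10 = 159/4
endpoint = (-71, -12)

Apply edit: d3 := 12
  d4 = d1 + d2/4 = 9
  d5 = d1/4 = 5/4
  d6 = d1/4 + d3 = 53/4
  d7 = d6 + d4 = 89/4
  d8 = d6/2 - d2 + d4 = -3/8
  d9 = 10 + d5 + d6 = 49/2
  d10 = d6*3 = 159/4
Walk from origin (0, 0):
  seg 1: up by d1 = 5 → (0, 5)
  seg 2: down by d4 = 9 → (0, -4)
  seg 3: left by d10 = 159/4 → (-159/4, -4)
  seg 4: up by d2 = 16 → (-159/4, 12)
  seg 5: right by d2 = 16 → (-95/4, 12)
  seg 6: down by d3 = 12 → (-95/4, 0)
  seg 7: left by d7 = 89/4 → (-46, 0)
  seg 8: left by d2 = 16 → (-62, 0)
  seg 9: down by d3 = 12 → (-62, -12)
  seg 10: left by d4 = 9 → (-71, -12)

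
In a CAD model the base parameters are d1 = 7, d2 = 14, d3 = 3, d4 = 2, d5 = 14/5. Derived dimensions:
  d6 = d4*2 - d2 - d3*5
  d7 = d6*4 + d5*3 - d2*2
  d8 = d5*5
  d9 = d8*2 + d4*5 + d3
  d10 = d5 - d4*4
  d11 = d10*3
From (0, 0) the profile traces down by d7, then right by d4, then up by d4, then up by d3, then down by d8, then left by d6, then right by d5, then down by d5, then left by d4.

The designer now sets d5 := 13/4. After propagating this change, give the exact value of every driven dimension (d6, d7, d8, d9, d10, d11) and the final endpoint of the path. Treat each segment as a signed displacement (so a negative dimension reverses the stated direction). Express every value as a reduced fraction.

Apply edit: d5 := 13/4
  d6 = d4*2 - d2 - d3*5 = -25
  d7 = d6*4 + d5*3 - d2*2 = -473/4
  d8 = d5*5 = 65/4
  d9 = d8*2 + d4*5 + d3 = 91/2
  d10 = d5 - d4*4 = -19/4
  d11 = d10*3 = -57/4
Walk from origin (0, 0):
  seg 1: down by d7 = -473/4 → (0, 473/4)
  seg 2: right by d4 = 2 → (2, 473/4)
  seg 3: up by d4 = 2 → (2, 481/4)
  seg 4: up by d3 = 3 → (2, 493/4)
  seg 5: down by d8 = 65/4 → (2, 107)
  seg 6: left by d6 = -25 → (27, 107)
  seg 7: right by d5 = 13/4 → (121/4, 107)
  seg 8: down by d5 = 13/4 → (121/4, 415/4)
  seg 9: left by d4 = 2 → (113/4, 415/4)

d6 = -25
d7 = -473/4
d8 = 65/4
d9 = 91/2
d10 = -19/4
d11 = -57/4
endpoint = (113/4, 415/4)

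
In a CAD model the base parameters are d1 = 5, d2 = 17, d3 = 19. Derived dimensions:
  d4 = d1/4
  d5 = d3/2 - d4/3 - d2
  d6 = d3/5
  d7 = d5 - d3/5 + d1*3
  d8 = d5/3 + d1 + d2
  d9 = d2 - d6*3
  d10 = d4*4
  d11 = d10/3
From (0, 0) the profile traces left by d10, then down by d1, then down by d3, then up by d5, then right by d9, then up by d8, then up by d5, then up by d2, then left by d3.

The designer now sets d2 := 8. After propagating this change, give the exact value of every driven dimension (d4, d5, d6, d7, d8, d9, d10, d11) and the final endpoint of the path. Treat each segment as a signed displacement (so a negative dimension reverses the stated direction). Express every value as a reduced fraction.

d4 = 5/4
d5 = 13/12
d6 = 19/5
d7 = 737/60
d8 = 481/36
d9 = -17/5
d10 = 5
d11 = 5/3
endpoint = (-137/5, -17/36)

Apply edit: d2 := 8
  d4 = d1/4 = 5/4
  d5 = d3/2 - d4/3 - d2 = 13/12
  d6 = d3/5 = 19/5
  d7 = d5 - d3/5 + d1*3 = 737/60
  d8 = d5/3 + d1 + d2 = 481/36
  d9 = d2 - d6*3 = -17/5
  d10 = d4*4 = 5
  d11 = d10/3 = 5/3
Walk from origin (0, 0):
  seg 1: left by d10 = 5 → (-5, 0)
  seg 2: down by d1 = 5 → (-5, -5)
  seg 3: down by d3 = 19 → (-5, -24)
  seg 4: up by d5 = 13/12 → (-5, -275/12)
  seg 5: right by d9 = -17/5 → (-42/5, -275/12)
  seg 6: up by d8 = 481/36 → (-42/5, -86/9)
  seg 7: up by d5 = 13/12 → (-42/5, -305/36)
  seg 8: up by d2 = 8 → (-42/5, -17/36)
  seg 9: left by d3 = 19 → (-137/5, -17/36)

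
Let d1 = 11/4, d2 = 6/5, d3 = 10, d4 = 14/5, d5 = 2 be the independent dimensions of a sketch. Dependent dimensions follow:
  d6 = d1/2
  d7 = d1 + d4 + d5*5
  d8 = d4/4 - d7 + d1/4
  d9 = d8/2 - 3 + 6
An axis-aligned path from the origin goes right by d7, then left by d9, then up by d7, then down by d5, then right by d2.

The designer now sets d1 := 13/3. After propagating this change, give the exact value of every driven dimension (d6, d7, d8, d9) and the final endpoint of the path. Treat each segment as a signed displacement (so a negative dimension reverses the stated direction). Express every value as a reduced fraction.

Apply edit: d1 := 13/3
  d6 = d1/2 = 13/6
  d7 = d1 + d4 + d5*5 = 257/15
  d8 = d4/4 - d7 + d1/4 = -307/20
  d9 = d8/2 - 3 + 6 = -187/40
Walk from origin (0, 0):
  seg 1: right by d7 = 257/15 → (257/15, 0)
  seg 2: left by d9 = -187/40 → (2617/120, 0)
  seg 3: up by d7 = 257/15 → (2617/120, 257/15)
  seg 4: down by d5 = 2 → (2617/120, 227/15)
  seg 5: right by d2 = 6/5 → (2761/120, 227/15)

d6 = 13/6
d7 = 257/15
d8 = -307/20
d9 = -187/40
endpoint = (2761/120, 227/15)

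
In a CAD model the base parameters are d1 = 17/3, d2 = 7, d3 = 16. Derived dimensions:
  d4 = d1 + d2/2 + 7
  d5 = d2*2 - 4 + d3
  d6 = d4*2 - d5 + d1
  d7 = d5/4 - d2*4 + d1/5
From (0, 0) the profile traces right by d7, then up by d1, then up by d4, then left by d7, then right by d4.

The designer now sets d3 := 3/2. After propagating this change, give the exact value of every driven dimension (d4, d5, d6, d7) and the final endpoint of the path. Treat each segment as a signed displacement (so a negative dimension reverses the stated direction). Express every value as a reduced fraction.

d4 = 97/6
d5 = 23/2
d6 = 53/2
d7 = -2879/120
endpoint = (97/6, 131/6)

Apply edit: d3 := 3/2
  d4 = d1 + d2/2 + 7 = 97/6
  d5 = d2*2 - 4 + d3 = 23/2
  d6 = d4*2 - d5 + d1 = 53/2
  d7 = d5/4 - d2*4 + d1/5 = -2879/120
Walk from origin (0, 0):
  seg 1: right by d7 = -2879/120 → (-2879/120, 0)
  seg 2: up by d1 = 17/3 → (-2879/120, 17/3)
  seg 3: up by d4 = 97/6 → (-2879/120, 131/6)
  seg 4: left by d7 = -2879/120 → (0, 131/6)
  seg 5: right by d4 = 97/6 → (97/6, 131/6)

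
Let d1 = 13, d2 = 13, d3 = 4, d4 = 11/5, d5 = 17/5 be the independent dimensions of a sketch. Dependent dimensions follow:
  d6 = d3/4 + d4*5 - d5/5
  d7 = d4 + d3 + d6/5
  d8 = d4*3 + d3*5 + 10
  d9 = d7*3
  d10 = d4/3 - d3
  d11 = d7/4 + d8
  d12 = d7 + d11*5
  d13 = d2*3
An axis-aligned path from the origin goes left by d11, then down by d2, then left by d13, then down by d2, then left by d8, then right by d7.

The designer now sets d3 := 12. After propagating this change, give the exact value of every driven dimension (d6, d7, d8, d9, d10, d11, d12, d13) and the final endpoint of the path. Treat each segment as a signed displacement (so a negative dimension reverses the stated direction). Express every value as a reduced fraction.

d6 = 333/25
d7 = 2108/125
d8 = 383/5
d9 = 6324/125
d10 = -169/15
d11 = 10102/125
d12 = 52618/125
d13 = 39
endpoint = (-22444/125, -26)

Apply edit: d3 := 12
  d6 = d3/4 + d4*5 - d5/5 = 333/25
  d7 = d4 + d3 + d6/5 = 2108/125
  d8 = d4*3 + d3*5 + 10 = 383/5
  d9 = d7*3 = 6324/125
  d10 = d4/3 - d3 = -169/15
  d11 = d7/4 + d8 = 10102/125
  d12 = d7 + d11*5 = 52618/125
  d13 = d2*3 = 39
Walk from origin (0, 0):
  seg 1: left by d11 = 10102/125 → (-10102/125, 0)
  seg 2: down by d2 = 13 → (-10102/125, -13)
  seg 3: left by d13 = 39 → (-14977/125, -13)
  seg 4: down by d2 = 13 → (-14977/125, -26)
  seg 5: left by d8 = 383/5 → (-24552/125, -26)
  seg 6: right by d7 = 2108/125 → (-22444/125, -26)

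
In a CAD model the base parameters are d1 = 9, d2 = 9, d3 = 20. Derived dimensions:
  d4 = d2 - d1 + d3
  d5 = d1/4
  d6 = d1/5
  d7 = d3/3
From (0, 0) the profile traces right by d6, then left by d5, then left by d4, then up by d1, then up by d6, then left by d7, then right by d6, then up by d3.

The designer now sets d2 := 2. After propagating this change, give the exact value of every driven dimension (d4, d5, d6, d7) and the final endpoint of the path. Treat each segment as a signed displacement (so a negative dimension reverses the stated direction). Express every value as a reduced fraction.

d4 = 13
d5 = 9/4
d6 = 9/5
d7 = 20/3
endpoint = (-1099/60, 154/5)

Apply edit: d2 := 2
  d4 = d2 - d1 + d3 = 13
  d5 = d1/4 = 9/4
  d6 = d1/5 = 9/5
  d7 = d3/3 = 20/3
Walk from origin (0, 0):
  seg 1: right by d6 = 9/5 → (9/5, 0)
  seg 2: left by d5 = 9/4 → (-9/20, 0)
  seg 3: left by d4 = 13 → (-269/20, 0)
  seg 4: up by d1 = 9 → (-269/20, 9)
  seg 5: up by d6 = 9/5 → (-269/20, 54/5)
  seg 6: left by d7 = 20/3 → (-1207/60, 54/5)
  seg 7: right by d6 = 9/5 → (-1099/60, 54/5)
  seg 8: up by d3 = 20 → (-1099/60, 154/5)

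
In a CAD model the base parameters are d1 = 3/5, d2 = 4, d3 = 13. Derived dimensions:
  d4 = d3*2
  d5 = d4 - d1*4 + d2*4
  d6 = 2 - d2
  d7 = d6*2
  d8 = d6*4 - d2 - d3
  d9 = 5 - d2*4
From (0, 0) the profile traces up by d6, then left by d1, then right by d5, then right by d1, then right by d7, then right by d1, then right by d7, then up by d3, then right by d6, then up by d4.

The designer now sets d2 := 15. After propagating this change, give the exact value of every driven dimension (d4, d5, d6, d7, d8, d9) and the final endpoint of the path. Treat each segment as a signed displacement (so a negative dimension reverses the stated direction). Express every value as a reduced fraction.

Apply edit: d2 := 15
  d4 = d3*2 = 26
  d5 = d4 - d1*4 + d2*4 = 418/5
  d6 = 2 - d2 = -13
  d7 = d6*2 = -26
  d8 = d6*4 - d2 - d3 = -80
  d9 = 5 - d2*4 = -55
Walk from origin (0, 0):
  seg 1: up by d6 = -13 → (0, -13)
  seg 2: left by d1 = 3/5 → (-3/5, -13)
  seg 3: right by d5 = 418/5 → (83, -13)
  seg 4: right by d1 = 3/5 → (418/5, -13)
  seg 5: right by d7 = -26 → (288/5, -13)
  seg 6: right by d1 = 3/5 → (291/5, -13)
  seg 7: right by d7 = -26 → (161/5, -13)
  seg 8: up by d3 = 13 → (161/5, 0)
  seg 9: right by d6 = -13 → (96/5, 0)
  seg 10: up by d4 = 26 → (96/5, 26)

d4 = 26
d5 = 418/5
d6 = -13
d7 = -26
d8 = -80
d9 = -55
endpoint = (96/5, 26)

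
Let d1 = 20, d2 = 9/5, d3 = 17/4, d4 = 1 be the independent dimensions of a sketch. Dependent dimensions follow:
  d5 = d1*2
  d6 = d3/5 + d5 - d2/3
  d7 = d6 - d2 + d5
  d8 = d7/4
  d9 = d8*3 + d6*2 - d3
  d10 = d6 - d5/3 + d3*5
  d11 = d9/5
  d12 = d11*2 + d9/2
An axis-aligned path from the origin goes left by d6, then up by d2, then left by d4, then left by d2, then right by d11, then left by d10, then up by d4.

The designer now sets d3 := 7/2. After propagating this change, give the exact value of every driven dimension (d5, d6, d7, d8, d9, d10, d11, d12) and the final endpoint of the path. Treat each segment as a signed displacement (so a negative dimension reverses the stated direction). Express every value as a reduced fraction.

d5 = 40
d6 = 401/10
d7 = 783/10
d8 = 783/40
d9 = 5417/40
d10 = 664/15
d11 = 5417/200
d12 = 48753/400
endpoint = (-36049/600, 14/5)

Apply edit: d3 := 7/2
  d5 = d1*2 = 40
  d6 = d3/5 + d5 - d2/3 = 401/10
  d7 = d6 - d2 + d5 = 783/10
  d8 = d7/4 = 783/40
  d9 = d8*3 + d6*2 - d3 = 5417/40
  d10 = d6 - d5/3 + d3*5 = 664/15
  d11 = d9/5 = 5417/200
  d12 = d11*2 + d9/2 = 48753/400
Walk from origin (0, 0):
  seg 1: left by d6 = 401/10 → (-401/10, 0)
  seg 2: up by d2 = 9/5 → (-401/10, 9/5)
  seg 3: left by d4 = 1 → (-411/10, 9/5)
  seg 4: left by d2 = 9/5 → (-429/10, 9/5)
  seg 5: right by d11 = 5417/200 → (-3163/200, 9/5)
  seg 6: left by d10 = 664/15 → (-36049/600, 9/5)
  seg 7: up by d4 = 1 → (-36049/600, 14/5)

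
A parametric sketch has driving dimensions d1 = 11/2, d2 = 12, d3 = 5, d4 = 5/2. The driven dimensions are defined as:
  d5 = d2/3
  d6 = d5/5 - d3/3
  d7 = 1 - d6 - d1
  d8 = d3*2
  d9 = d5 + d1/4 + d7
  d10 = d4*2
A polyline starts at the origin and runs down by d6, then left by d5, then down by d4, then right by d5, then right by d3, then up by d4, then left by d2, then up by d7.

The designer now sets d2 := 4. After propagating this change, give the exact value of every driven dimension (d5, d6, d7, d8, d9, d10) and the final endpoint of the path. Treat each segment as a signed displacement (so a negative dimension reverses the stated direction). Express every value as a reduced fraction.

Apply edit: d2 := 4
  d5 = d2/3 = 4/3
  d6 = d5/5 - d3/3 = -7/5
  d7 = 1 - d6 - d1 = -31/10
  d8 = d3*2 = 10
  d9 = d5 + d1/4 + d7 = -47/120
  d10 = d4*2 = 5
Walk from origin (0, 0):
  seg 1: down by d6 = -7/5 → (0, 7/5)
  seg 2: left by d5 = 4/3 → (-4/3, 7/5)
  seg 3: down by d4 = 5/2 → (-4/3, -11/10)
  seg 4: right by d5 = 4/3 → (0, -11/10)
  seg 5: right by d3 = 5 → (5, -11/10)
  seg 6: up by d4 = 5/2 → (5, 7/5)
  seg 7: left by d2 = 4 → (1, 7/5)
  seg 8: up by d7 = -31/10 → (1, -17/10)

d5 = 4/3
d6 = -7/5
d7 = -31/10
d8 = 10
d9 = -47/120
d10 = 5
endpoint = (1, -17/10)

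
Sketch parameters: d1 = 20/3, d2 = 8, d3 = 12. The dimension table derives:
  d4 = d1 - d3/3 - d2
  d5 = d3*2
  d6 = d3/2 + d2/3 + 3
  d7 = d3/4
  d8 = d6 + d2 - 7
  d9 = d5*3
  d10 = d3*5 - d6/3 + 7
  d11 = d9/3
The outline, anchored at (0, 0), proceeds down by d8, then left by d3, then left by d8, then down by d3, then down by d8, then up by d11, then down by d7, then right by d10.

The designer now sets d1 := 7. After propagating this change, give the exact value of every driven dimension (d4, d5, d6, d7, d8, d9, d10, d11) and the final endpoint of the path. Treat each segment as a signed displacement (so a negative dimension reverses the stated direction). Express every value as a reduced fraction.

d4 = -5
d5 = 24
d6 = 35/3
d7 = 3
d8 = 38/3
d9 = 72
d10 = 568/9
d11 = 24
endpoint = (346/9, -49/3)

Apply edit: d1 := 7
  d4 = d1 - d3/3 - d2 = -5
  d5 = d3*2 = 24
  d6 = d3/2 + d2/3 + 3 = 35/3
  d7 = d3/4 = 3
  d8 = d6 + d2 - 7 = 38/3
  d9 = d5*3 = 72
  d10 = d3*5 - d6/3 + 7 = 568/9
  d11 = d9/3 = 24
Walk from origin (0, 0):
  seg 1: down by d8 = 38/3 → (0, -38/3)
  seg 2: left by d3 = 12 → (-12, -38/3)
  seg 3: left by d8 = 38/3 → (-74/3, -38/3)
  seg 4: down by d3 = 12 → (-74/3, -74/3)
  seg 5: down by d8 = 38/3 → (-74/3, -112/3)
  seg 6: up by d11 = 24 → (-74/3, -40/3)
  seg 7: down by d7 = 3 → (-74/3, -49/3)
  seg 8: right by d10 = 568/9 → (346/9, -49/3)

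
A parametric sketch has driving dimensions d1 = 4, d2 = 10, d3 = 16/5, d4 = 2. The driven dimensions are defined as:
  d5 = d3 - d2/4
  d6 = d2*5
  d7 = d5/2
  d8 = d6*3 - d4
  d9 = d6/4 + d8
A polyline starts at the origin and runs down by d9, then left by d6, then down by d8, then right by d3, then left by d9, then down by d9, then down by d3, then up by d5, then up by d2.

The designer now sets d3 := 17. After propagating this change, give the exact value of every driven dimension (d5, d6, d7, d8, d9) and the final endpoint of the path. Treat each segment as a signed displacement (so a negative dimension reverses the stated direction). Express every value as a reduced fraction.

d5 = 29/2
d6 = 50
d7 = 29/4
d8 = 148
d9 = 321/2
endpoint = (-387/2, -923/2)

Apply edit: d3 := 17
  d5 = d3 - d2/4 = 29/2
  d6 = d2*5 = 50
  d7 = d5/2 = 29/4
  d8 = d6*3 - d4 = 148
  d9 = d6/4 + d8 = 321/2
Walk from origin (0, 0):
  seg 1: down by d9 = 321/2 → (0, -321/2)
  seg 2: left by d6 = 50 → (-50, -321/2)
  seg 3: down by d8 = 148 → (-50, -617/2)
  seg 4: right by d3 = 17 → (-33, -617/2)
  seg 5: left by d9 = 321/2 → (-387/2, -617/2)
  seg 6: down by d9 = 321/2 → (-387/2, -469)
  seg 7: down by d3 = 17 → (-387/2, -486)
  seg 8: up by d5 = 29/2 → (-387/2, -943/2)
  seg 9: up by d2 = 10 → (-387/2, -923/2)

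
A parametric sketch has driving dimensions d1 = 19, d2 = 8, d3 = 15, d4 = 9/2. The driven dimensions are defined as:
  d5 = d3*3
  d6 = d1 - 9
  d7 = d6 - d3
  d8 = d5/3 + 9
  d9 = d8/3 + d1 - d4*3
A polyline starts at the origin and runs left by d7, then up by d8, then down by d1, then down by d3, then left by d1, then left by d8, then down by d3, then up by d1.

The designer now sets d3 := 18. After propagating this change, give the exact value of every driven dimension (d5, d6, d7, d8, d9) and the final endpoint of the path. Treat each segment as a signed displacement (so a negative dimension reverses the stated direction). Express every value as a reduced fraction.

Apply edit: d3 := 18
  d5 = d3*3 = 54
  d6 = d1 - 9 = 10
  d7 = d6 - d3 = -8
  d8 = d5/3 + 9 = 27
  d9 = d8/3 + d1 - d4*3 = 29/2
Walk from origin (0, 0):
  seg 1: left by d7 = -8 → (8, 0)
  seg 2: up by d8 = 27 → (8, 27)
  seg 3: down by d1 = 19 → (8, 8)
  seg 4: down by d3 = 18 → (8, -10)
  seg 5: left by d1 = 19 → (-11, -10)
  seg 6: left by d8 = 27 → (-38, -10)
  seg 7: down by d3 = 18 → (-38, -28)
  seg 8: up by d1 = 19 → (-38, -9)

d5 = 54
d6 = 10
d7 = -8
d8 = 27
d9 = 29/2
endpoint = (-38, -9)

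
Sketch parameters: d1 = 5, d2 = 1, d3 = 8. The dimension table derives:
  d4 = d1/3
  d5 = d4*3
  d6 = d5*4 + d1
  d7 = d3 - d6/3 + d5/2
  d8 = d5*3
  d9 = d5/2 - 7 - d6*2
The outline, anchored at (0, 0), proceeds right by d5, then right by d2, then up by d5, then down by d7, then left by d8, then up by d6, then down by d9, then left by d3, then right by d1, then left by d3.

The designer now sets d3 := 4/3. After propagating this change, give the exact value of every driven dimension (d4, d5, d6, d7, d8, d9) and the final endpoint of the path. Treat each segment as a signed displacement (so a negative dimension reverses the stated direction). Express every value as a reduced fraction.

Apply edit: d3 := 4/3
  d4 = d1/3 = 5/3
  d5 = d4*3 = 5
  d6 = d5*4 + d1 = 25
  d7 = d3 - d6/3 + d5/2 = -9/2
  d8 = d5*3 = 15
  d9 = d5/2 - 7 - d6*2 = -109/2
Walk from origin (0, 0):
  seg 1: right by d5 = 5 → (5, 0)
  seg 2: right by d2 = 1 → (6, 0)
  seg 3: up by d5 = 5 → (6, 5)
  seg 4: down by d7 = -9/2 → (6, 19/2)
  seg 5: left by d8 = 15 → (-9, 19/2)
  seg 6: up by d6 = 25 → (-9, 69/2)
  seg 7: down by d9 = -109/2 → (-9, 89)
  seg 8: left by d3 = 4/3 → (-31/3, 89)
  seg 9: right by d1 = 5 → (-16/3, 89)
  seg 10: left by d3 = 4/3 → (-20/3, 89)

d4 = 5/3
d5 = 5
d6 = 25
d7 = -9/2
d8 = 15
d9 = -109/2
endpoint = (-20/3, 89)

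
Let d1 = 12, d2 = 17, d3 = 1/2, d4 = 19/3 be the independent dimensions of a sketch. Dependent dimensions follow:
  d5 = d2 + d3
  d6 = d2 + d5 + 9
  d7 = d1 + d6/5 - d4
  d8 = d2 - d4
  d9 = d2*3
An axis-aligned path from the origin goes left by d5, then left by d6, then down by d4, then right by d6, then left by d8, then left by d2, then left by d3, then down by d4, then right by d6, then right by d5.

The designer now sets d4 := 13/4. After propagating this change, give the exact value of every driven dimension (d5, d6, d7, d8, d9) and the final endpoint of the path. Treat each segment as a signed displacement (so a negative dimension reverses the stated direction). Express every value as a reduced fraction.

Apply edit: d4 := 13/4
  d5 = d2 + d3 = 35/2
  d6 = d2 + d5 + 9 = 87/2
  d7 = d1 + d6/5 - d4 = 349/20
  d8 = d2 - d4 = 55/4
  d9 = d2*3 = 51
Walk from origin (0, 0):
  seg 1: left by d5 = 35/2 → (-35/2, 0)
  seg 2: left by d6 = 87/2 → (-61, 0)
  seg 3: down by d4 = 13/4 → (-61, -13/4)
  seg 4: right by d6 = 87/2 → (-35/2, -13/4)
  seg 5: left by d8 = 55/4 → (-125/4, -13/4)
  seg 6: left by d2 = 17 → (-193/4, -13/4)
  seg 7: left by d3 = 1/2 → (-195/4, -13/4)
  seg 8: down by d4 = 13/4 → (-195/4, -13/2)
  seg 9: right by d6 = 87/2 → (-21/4, -13/2)
  seg 10: right by d5 = 35/2 → (49/4, -13/2)

d5 = 35/2
d6 = 87/2
d7 = 349/20
d8 = 55/4
d9 = 51
endpoint = (49/4, -13/2)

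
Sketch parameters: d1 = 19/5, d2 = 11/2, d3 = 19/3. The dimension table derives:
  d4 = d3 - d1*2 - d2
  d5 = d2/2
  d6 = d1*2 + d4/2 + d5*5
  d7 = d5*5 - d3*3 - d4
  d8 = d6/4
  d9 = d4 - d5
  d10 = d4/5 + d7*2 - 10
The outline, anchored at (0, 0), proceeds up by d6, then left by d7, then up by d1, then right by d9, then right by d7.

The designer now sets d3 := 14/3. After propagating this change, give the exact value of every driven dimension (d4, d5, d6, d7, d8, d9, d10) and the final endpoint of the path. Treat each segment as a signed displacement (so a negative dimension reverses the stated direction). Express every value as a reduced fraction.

Apply edit: d3 := 14/3
  d4 = d3 - d1*2 - d2 = -253/30
  d5 = d2/2 = 11/4
  d6 = d1*2 + d4/2 + d5*5 = 257/15
  d7 = d5*5 - d3*3 - d4 = 491/60
  d8 = d6/4 = 257/60
  d9 = d4 - d5 = -671/60
  d10 = d4/5 + d7*2 - 10 = 117/25
Walk from origin (0, 0):
  seg 1: up by d6 = 257/15 → (0, 257/15)
  seg 2: left by d7 = 491/60 → (-491/60, 257/15)
  seg 3: up by d1 = 19/5 → (-491/60, 314/15)
  seg 4: right by d9 = -671/60 → (-581/30, 314/15)
  seg 5: right by d7 = 491/60 → (-671/60, 314/15)

d4 = -253/30
d5 = 11/4
d6 = 257/15
d7 = 491/60
d8 = 257/60
d9 = -671/60
d10 = 117/25
endpoint = (-671/60, 314/15)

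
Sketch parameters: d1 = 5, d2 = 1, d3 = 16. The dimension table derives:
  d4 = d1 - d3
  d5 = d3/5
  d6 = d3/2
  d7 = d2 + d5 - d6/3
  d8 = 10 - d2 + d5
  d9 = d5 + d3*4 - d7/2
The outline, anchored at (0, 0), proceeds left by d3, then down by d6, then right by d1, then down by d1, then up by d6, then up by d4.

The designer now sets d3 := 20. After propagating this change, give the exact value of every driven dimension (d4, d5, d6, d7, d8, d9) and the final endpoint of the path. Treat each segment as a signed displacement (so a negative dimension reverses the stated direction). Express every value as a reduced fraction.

d4 = -15
d5 = 4
d6 = 10
d7 = 5/3
d8 = 13
d9 = 499/6
endpoint = (-15, -20)

Apply edit: d3 := 20
  d4 = d1 - d3 = -15
  d5 = d3/5 = 4
  d6 = d3/2 = 10
  d7 = d2 + d5 - d6/3 = 5/3
  d8 = 10 - d2 + d5 = 13
  d9 = d5 + d3*4 - d7/2 = 499/6
Walk from origin (0, 0):
  seg 1: left by d3 = 20 → (-20, 0)
  seg 2: down by d6 = 10 → (-20, -10)
  seg 3: right by d1 = 5 → (-15, -10)
  seg 4: down by d1 = 5 → (-15, -15)
  seg 5: up by d6 = 10 → (-15, -5)
  seg 6: up by d4 = -15 → (-15, -20)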